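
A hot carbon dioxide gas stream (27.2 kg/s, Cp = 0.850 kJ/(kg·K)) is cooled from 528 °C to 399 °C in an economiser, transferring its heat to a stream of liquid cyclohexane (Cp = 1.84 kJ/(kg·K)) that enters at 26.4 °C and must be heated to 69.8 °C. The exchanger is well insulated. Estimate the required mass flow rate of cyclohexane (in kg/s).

ṁ_c = 37.3 kg/s

Heat released by hot stream: Q = 27.2 × 0.850 × (528 − 399) = 2982.5 kJ/s
Energy balance on cold side (adiabatic exchanger): Q = ṁ_c·Cp_c·(T_c,out − T_c,in)
ṁ_c = 2982.5 / [1.84 × (69.8 − 26.4)] = 37.348 kg/s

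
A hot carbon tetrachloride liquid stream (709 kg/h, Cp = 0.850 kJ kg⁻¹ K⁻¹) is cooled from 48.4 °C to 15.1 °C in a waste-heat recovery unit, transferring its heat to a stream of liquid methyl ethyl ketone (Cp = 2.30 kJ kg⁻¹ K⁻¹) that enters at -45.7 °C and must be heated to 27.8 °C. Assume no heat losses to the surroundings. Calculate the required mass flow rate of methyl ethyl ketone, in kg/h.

Heat released by hot stream: Q = 709 × 0.850 × (48.4 − 15.1) = 20068 kJ/h
Energy balance on cold side (adiabatic exchanger): Q = ṁ_c·Cp_c·(T_c,out − T_c,in)
ṁ_c = 20068 / [2.30 × (27.8 − -45.7)] = 118.71 kg/h

ṁ_c = 119 kg/h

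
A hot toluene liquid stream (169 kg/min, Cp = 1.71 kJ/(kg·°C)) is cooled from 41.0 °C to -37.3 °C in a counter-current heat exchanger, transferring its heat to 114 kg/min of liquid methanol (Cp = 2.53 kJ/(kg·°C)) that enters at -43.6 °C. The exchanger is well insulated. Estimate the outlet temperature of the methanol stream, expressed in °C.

T_c,out = 34.9 °C

Heat released by hot stream: Q = 169 × 1.71 × (41.0 − -37.3) = 22628 kJ/min
Energy balance on cold side (adiabatic exchanger): Q = ṁ_c·Cp_c·(T_c,out − T_c,in)
T_c,out = -43.6 + 22628/(114 × 2.53) = 34.855 °C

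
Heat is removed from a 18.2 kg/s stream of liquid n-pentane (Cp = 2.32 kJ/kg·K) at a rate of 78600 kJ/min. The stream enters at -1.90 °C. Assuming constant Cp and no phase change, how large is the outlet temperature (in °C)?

T_out = -32.9 °C

Q = 78600 kJ/min = 1310 kJ/s
ΔT = Q/(ṁ·Cp) = 1310/(18.2×2.32) = 31.025 K
T_out = -1.90 − 31.025 = -32.925 °C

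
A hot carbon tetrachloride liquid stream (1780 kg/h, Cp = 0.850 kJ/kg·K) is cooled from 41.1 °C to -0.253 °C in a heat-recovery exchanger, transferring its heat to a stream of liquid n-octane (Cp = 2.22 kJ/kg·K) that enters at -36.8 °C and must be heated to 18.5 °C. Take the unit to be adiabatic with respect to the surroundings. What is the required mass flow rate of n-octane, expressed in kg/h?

ṁ_c = 510 kg/h

Heat released by hot stream: Q = 1780 × 0.850 × (41.1 − -0.253) = 62567 kJ/h
Energy balance on cold side (adiabatic exchanger): Q = ṁ_c·Cp_c·(T_c,out − T_c,in)
ṁ_c = 62567 / [2.22 × (18.5 − -36.8)] = 509.65 kg/h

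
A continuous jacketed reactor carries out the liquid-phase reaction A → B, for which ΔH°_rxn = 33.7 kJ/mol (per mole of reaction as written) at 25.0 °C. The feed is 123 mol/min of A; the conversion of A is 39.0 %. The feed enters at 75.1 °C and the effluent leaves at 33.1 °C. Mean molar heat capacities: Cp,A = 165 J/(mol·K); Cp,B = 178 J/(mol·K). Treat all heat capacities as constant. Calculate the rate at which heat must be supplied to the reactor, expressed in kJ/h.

Q_in = 46200 kJ/h

Extent of reaction ξ = 0.390 × 123 = 47.97 mol/min
Reaction term: ξ·ΔH°_rxn = 47.97 × 33.7 = 1616.6 kJ/min
Sensible, feed 75.1→25 °C: -1016.8 kJ/min
Outlet flows (mol/min): A 75.03, B 47.97
Sensible, products 25→33.1 °C: 169.44 kJ/min
Q = ΔH = 769.25 kJ/min = 12.821 kW
Heat supplied = 46155 kJ/h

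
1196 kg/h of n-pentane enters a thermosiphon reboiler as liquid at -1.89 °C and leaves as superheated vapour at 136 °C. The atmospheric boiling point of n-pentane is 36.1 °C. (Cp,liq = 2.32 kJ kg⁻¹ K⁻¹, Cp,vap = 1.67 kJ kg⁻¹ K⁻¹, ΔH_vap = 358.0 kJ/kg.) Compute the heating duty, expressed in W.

Q = 204000 W

liquid -1.89→36.1 °C: 88.137 kJ/kg
vaporisation at 36.1 °C: 358 kJ/kg
vapour 36.1→136 °C: 166.83 kJ/kg
Δh = 88.137 + 358 + 166.83 = 612.97 kJ/kg
Q = ṁ·Δh = 1196 kg/h × 612.97 kJ/kg = 733110 kJ/h
|Q| = 203.64 kW = 203640 W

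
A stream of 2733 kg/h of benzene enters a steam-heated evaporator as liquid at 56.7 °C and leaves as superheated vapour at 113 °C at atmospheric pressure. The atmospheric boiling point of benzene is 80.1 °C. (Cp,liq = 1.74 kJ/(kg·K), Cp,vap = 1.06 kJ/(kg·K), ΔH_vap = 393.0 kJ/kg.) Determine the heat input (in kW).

liquid 56.7→80.1 °C: 40.716 kJ/kg
vaporisation at 80.1 °C: 393 kJ/kg
vapour 80.1→113 °C: 34.874 kJ/kg
Δh = 40.716 + 393 + 34.874 = 468.59 kJ/kg
Q = ṁ·Δh = 2733 kg/h × 468.59 kJ/kg = 1.2807e+06 kJ/h
|Q| = 355.74 kW

Q = 356 kW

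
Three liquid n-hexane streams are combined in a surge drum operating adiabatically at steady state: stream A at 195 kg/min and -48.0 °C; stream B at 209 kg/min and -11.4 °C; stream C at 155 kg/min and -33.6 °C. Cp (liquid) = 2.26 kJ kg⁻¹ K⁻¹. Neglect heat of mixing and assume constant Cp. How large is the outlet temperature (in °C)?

T_out = -30.3 °C

No heat crosses the boundary, so H_out = H_in.
Σ ṁᵢCp,ᵢTᵢ = 195×2.26×-48.0 + 209×2.26×-11.4 + 155×2.26×-33.6 = -38308
Σ ṁᵢCp,ᵢ = 195×2.26 + 209×2.26 + 155×2.26 = 1263.3
T_out = -38308 / 1263.3 = -30.323 °C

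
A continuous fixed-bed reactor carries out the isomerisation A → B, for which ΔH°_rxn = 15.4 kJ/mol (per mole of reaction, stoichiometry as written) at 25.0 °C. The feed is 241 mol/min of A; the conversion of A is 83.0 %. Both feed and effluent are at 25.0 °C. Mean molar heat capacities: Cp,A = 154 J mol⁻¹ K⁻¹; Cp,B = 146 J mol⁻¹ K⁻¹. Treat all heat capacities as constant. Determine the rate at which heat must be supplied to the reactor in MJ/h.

Q_in = 185 MJ/h

Extent of reaction ξ = 0.830 × 241 = 200.03 mol/min
Reaction term: ξ·ΔH°_rxn = 200.03 × 15.4 = 3080.5 kJ/min
Q = ΔH = 3080.5 kJ/min = 51.341 kW
Heat supplied = 184.83 MJ/h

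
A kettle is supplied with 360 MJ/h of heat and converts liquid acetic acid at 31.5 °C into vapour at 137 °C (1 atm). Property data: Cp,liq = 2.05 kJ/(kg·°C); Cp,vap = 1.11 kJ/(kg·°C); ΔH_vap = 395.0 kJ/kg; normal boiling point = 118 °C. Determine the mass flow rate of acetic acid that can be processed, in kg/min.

ṁ = 10.1 kg/min

Δh = 2.05×(118−31.5) + 395.0 + 1.11×(137−118) = 593.42 kJ/kg
Q = 360 MJ/h = 100 kJ/s = 6000 kJ/min
ṁ = Q/Δh = 6000 / 593.42 = 10.111 kg/min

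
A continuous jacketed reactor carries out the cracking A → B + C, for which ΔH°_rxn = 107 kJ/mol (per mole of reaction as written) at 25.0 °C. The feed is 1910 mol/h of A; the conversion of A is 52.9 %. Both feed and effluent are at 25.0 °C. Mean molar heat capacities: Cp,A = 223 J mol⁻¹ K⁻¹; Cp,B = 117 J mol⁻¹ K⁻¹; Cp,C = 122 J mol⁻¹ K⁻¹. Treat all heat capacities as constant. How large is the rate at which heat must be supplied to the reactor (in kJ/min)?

Q_in = 1800 kJ/min

Extent of reaction ξ = 0.529 × 1910 = 1010.4 mol/h
Reaction term: ξ·ΔH°_rxn = 1010.4 × 107 = 108110 kJ/h
Q = ΔH = 108110 kJ/h = 30.031 kW
Heat supplied = 1801.9 kJ/min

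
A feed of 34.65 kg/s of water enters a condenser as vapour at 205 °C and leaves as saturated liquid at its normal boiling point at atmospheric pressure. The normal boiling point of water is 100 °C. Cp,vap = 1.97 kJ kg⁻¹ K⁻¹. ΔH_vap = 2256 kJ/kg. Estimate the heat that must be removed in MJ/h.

Q_c = 307000 MJ/h

vapour 205→100 °C: -206.85 kJ/kg
condensation at 100 °C: -2256 kJ/kg
Δh = -206.85 + -2256 = -2462.8 kJ/kg
Q = ṁ·Δh = 34.65 kg/s × -2462.8 kJ/kg = -85338 kJ/s
|Q| = 85338 kW = 307220 MJ/h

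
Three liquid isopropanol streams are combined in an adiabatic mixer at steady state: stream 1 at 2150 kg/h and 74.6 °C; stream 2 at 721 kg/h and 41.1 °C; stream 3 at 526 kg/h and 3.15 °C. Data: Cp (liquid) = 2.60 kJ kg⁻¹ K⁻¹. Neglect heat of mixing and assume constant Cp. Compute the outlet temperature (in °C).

Energy balance with Q = 0: Σ ṁᵢCp,ᵢ(T_out − Tᵢ) = 0
T_out = Σ ṁᵢCp,ᵢTᵢ / Σ ṁᵢCp,ᵢ
      = 498370 / 8832.2 = 56.426 °C

T_out = 56.4 °C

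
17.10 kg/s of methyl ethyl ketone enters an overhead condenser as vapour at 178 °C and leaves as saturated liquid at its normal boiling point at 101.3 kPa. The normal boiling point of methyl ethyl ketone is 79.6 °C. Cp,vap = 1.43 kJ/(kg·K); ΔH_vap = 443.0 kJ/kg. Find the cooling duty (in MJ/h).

Q_c = 35900 MJ/h

vapour 178→79.6 °C: -140.71 kJ/kg
condensation at 79.6 °C: -443 kJ/kg
Δh = -140.71 + -443 = -583.71 kJ/kg
Q = ṁ·Δh = 17.10 kg/s × -583.71 kJ/kg = -9981.5 kJ/s
|Q| = 9981.5 kW = 35933 MJ/h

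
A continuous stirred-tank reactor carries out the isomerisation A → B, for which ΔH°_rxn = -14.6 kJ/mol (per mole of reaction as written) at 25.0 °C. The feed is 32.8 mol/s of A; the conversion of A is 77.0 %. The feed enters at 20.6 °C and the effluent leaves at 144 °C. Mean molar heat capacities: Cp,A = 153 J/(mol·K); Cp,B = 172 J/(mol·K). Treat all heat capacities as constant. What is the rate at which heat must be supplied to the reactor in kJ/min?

Extent of reaction ξ = 0.770 × 32.8 = 25.256 mol/s
Reaction term: ξ·ΔH°_rxn = 25.256 × -14.6 = -368.74 kJ/s
Sensible, feed 20.6→25 °C: 22.081 kJ/s
Outlet flows (mol/s): A 7.544, B 25.256
Sensible, products 25→144 °C: 654.29 kJ/s
Q = ΔH = 307.64 kJ/s = 307.64 kW
Heat supplied = 18458 kJ/min

Q_in = 18500 kJ/min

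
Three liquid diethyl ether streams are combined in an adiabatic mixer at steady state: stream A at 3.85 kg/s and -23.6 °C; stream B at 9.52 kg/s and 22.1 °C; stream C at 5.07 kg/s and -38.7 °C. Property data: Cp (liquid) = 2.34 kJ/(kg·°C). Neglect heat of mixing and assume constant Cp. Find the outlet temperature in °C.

T_out = -4.16 °C

Adiabatic, steady state ⇒ Σ ṁᵢCp,ᵢ(T_out − Tᵢ) = 0
Σ ṁᵢCp,ᵢTᵢ = 3.85×2.34×-23.6 + 9.52×2.34×22.1 + 5.07×2.34×-38.7 = -179.42
Σ ṁᵢCp,ᵢ = 3.85×2.34 + 9.52×2.34 + 5.07×2.34 = 43.15
T_out = -179.42 / 43.15 = -4.1582 °C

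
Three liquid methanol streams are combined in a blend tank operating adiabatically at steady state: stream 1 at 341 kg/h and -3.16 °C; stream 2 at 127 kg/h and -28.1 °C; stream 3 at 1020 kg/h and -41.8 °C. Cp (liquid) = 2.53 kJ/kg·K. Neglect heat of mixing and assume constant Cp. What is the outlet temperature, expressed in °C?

Adiabatic, steady state ⇒ Σ ṁᵢCp,ᵢ(T_out − Tᵢ) = 0
Σ ṁᵢCp,ᵢTᵢ = 341×2.53×-3.16 + 127×2.53×-28.1 + 1020×2.53×-41.8 = -119620
Σ ṁᵢCp,ᵢ = 341×2.53 + 127×2.53 + 1020×2.53 = 3764.6
T_out = -119620 / 3764.6 = -31.776 °C

T_out = -31.8 °C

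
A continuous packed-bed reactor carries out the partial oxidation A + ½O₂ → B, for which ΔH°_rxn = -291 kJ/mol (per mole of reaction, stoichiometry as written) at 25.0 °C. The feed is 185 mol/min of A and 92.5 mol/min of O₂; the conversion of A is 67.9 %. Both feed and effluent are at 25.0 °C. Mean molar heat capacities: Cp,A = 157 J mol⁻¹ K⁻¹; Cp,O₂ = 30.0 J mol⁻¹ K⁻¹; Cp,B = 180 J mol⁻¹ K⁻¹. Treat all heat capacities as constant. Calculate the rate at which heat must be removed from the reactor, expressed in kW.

Q_out = 609 kW

Extent of reaction ξ = 0.679 × 185 = 125.62 mol/min
Reaction term: ξ·ΔH°_rxn = 125.62 × -291 = -36554 kJ/min
Q = ΔH = -36554 kJ/min = -609.23 kW
Heat removed = 609.23 kW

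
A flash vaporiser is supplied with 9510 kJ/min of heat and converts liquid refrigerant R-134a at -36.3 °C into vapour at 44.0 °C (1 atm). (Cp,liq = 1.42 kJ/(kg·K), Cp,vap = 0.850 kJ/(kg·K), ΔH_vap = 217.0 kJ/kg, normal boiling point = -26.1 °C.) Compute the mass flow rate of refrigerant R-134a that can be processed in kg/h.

Δh = 1.42×(-26.1−-36.3) + 217.0 + 0.850×(44.0−-26.1) = 291.07 kJ/kg
Q = 9510 kJ/min = 158.5 kJ/s = 570600 kJ/h
ṁ = Q/Δh = 570600 / 291.07 = 1960.4 kg/h

ṁ = 1960 kg/h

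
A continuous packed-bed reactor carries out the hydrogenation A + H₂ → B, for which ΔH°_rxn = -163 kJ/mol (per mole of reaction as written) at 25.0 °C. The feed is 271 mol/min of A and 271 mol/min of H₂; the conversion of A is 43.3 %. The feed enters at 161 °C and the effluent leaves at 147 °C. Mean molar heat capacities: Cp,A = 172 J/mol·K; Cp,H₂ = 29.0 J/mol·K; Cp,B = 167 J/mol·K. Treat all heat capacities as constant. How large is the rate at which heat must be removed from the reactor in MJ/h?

Extent of reaction ξ = 0.433 × 271 = 117.34 mol/min
Reaction term: ξ·ΔH°_rxn = 117.34 × -163 = -19127 kJ/min
Sensible, feed 161→25 °C: -7408.1 kJ/min
Outlet flows (mol/min): A 153.66, H₂ 153.66, B 117.34
Sensible, products 25→147 °C: 6158.7 kJ/min
Q = ΔH = -20376 kJ/min = -339.6 kW
Heat removed = 1222.6 MJ/h

Q_out = 1220 MJ/h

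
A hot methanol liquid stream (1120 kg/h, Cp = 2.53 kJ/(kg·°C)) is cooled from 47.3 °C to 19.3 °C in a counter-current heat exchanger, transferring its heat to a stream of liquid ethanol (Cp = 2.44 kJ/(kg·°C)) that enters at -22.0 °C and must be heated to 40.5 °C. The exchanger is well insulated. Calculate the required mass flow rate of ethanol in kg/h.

ṁ_c = 520 kg/h

Heat released by hot stream: Q = 1120 × 2.53 × (47.3 − 19.3) = 79341 kJ/h
Energy balance on cold side (adiabatic exchanger): Q = ṁ_c·Cp_c·(T_c,out − T_c,in)
ṁ_c = 79341 / [2.44 × (40.5 − -22.0)] = 520.27 kg/h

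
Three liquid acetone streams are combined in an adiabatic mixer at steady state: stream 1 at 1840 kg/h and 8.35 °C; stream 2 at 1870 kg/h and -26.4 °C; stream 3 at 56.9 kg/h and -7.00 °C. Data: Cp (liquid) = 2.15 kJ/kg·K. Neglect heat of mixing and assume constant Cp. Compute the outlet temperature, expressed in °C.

Adiabatic, steady state ⇒ Σ ṁᵢCp,ᵢ(T_out − Tᵢ) = 0
T_out = Σ ṁᵢCp,ᵢTᵢ / Σ ṁᵢCp,ᵢ
      = -73965 / 8098.8 = -9.1328 °C

T_out = -9.13 °C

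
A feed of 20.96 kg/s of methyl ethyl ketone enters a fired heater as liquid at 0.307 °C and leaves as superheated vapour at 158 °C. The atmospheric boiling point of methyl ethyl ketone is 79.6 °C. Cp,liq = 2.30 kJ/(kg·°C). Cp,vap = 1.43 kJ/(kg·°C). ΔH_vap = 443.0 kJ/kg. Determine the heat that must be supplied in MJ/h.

liquid 0.307→79.6 °C: 182.37 kJ/kg
vaporisation at 79.6 °C: 443 kJ/kg
vapour 79.6→158 °C: 112.11 kJ/kg
Δh = 182.37 + 443 + 112.11 = 737.49 kJ/kg
Q = ṁ·Δh = 20.96 kg/s × 737.49 kJ/kg = 15458 kJ/s
|Q| = 15458 kW = 55648 MJ/h

Q = 55600 MJ/h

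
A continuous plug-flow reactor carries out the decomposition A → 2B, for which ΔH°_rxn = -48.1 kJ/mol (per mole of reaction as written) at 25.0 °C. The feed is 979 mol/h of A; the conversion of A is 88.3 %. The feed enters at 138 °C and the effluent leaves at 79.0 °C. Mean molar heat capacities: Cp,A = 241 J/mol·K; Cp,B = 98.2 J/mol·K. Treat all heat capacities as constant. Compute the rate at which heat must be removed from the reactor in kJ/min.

Q_out = 960 kJ/min

Extent of reaction ξ = 0.883 × 979 = 864.46 mol/h
Reaction term: ξ·ΔH°_rxn = 864.46 × -48.1 = -41580 kJ/h
Sensible, feed 138→25 °C: -26661 kJ/h
Outlet flows (mol/h): A 114.54, B 1728.9
Sensible, products 25→79.0 °C: 10659 kJ/h
Q = ΔH = -57583 kJ/h = -15.995 kW
Heat removed = 959.71 kJ/min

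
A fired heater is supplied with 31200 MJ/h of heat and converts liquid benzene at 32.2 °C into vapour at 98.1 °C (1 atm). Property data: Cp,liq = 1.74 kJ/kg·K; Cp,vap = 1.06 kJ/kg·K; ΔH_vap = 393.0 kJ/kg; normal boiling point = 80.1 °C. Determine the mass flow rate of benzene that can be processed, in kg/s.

ṁ = 17.5 kg/s

Δh = 1.74×(80.1−32.2) + 393.0 + 1.06×(98.1−80.1) = 495.43 kJ/kg
Q = 31200 MJ/h = 8666.7 kJ/s = 8666.7 kJ/s
ṁ = Q/Δh = 8666.7 / 495.43 = 17.493 kg/s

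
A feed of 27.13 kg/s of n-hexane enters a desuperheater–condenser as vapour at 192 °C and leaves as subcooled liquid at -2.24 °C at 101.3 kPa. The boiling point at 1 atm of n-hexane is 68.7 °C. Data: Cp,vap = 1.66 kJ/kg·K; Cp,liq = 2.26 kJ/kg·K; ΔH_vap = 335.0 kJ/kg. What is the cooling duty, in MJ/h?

vapour 192→68.7 °C: -204.68 kJ/kg
condensation at 68.7 °C: -335 kJ/kg
liquid 68.7→-2.24 °C: -160.32 kJ/kg
Δh = -204.68 + -335 + -160.32 = -700 kJ/kg
Q = ṁ·Δh = 27.13 kg/s × -700 kJ/kg = -18991 kJ/s
|Q| = 18991 kW = 68368 MJ/h

Q_c = 68400 MJ/h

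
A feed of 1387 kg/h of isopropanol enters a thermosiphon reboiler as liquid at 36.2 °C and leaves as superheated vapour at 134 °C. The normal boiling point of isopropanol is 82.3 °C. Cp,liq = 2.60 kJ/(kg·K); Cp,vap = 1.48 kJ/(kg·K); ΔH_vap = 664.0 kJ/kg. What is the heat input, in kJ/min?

liquid 36.2→82.3 °C: 119.86 kJ/kg
vaporisation at 82.3 °C: 664 kJ/kg
vapour 82.3→134 °C: 76.516 kJ/kg
Δh = 119.86 + 664 + 76.516 = 860.38 kJ/kg
Q = ṁ·Δh = 1387 kg/h × 860.38 kJ/kg = 1.1933e+06 kJ/h
|Q| = 331.48 kW = 19889 kJ/min

Q = 19900 kJ/min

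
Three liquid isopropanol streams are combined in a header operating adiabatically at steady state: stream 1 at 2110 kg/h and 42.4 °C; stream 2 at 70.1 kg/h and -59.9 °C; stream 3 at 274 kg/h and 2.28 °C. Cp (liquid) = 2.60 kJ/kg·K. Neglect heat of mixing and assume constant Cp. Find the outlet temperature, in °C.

No heat crosses the boundary, so H_out = H_in.
T_out = Σ ṁᵢCp,ᵢTᵢ / Σ ṁᵢCp,ᵢ
      = 223310 / 6380.7 = 34.998 °C

T_out = 35.0 °C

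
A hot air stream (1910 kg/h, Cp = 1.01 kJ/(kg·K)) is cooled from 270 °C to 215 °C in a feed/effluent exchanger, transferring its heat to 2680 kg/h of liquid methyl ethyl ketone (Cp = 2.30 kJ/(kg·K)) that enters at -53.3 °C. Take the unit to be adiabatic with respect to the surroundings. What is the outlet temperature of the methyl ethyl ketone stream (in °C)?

T_c,out = -36.1 °C

Heat released by hot stream: Q = 1910 × 1.01 × (270 − 215) = 106100 kJ/h
Energy balance on cold side (adiabatic exchanger): Q = ṁ_c·Cp_c·(T_c,out − T_c,in)
T_c,out = -53.3 + 106100/(2680 × 2.30) = -36.087 °C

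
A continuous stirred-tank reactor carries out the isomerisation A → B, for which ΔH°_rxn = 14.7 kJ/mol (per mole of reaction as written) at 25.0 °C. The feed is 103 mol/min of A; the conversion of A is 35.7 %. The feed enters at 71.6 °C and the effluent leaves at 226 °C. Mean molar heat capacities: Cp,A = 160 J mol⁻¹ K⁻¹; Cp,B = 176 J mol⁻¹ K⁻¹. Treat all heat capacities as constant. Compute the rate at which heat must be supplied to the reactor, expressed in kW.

Extent of reaction ξ = 0.357 × 103 = 36.771 mol/min
Reaction term: ξ·ΔH°_rxn = 36.771 × 14.7 = 540.53 kJ/min
Sensible, feed 71.6→25 °C: -767.97 kJ/min
Outlet flows (mol/min): A 66.229, B 36.771
Sensible, products 25→226 °C: 3430.7 kJ/min
Q = ΔH = 3203.3 kJ/min = 53.388 kW
Heat supplied = 53.388 kW

Q_in = 53.4 kW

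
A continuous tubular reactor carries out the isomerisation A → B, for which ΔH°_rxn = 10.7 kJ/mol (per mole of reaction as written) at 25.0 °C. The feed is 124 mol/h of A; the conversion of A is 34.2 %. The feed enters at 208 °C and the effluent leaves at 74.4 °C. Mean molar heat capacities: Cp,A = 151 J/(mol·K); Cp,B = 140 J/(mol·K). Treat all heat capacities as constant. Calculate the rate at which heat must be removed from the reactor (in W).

Q_out = 575 W

Extent of reaction ξ = 0.342 × 124 = 42.408 mol/h
Reaction term: ξ·ΔH°_rxn = 42.408 × 10.7 = 453.77 kJ/h
Sensible, feed 208→25 °C: -3426.5 kJ/h
Outlet flows (mol/h): A 81.592, B 42.408
Sensible, products 25→74.4 °C: 901.92 kJ/h
Q = ΔH = -2070.8 kJ/h = -0.57522 kW
Heat removed = 575.22 W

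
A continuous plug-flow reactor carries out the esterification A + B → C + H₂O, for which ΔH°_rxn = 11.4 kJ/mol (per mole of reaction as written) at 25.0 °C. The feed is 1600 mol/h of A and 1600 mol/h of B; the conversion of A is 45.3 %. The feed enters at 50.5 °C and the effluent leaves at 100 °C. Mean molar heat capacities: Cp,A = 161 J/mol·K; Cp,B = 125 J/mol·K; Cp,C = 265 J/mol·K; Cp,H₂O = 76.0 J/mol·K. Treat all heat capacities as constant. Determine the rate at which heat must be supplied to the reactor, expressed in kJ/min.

Extent of reaction ξ = 0.453 × 1600 = 724.8 mol/h
Reaction term: ξ·ΔH°_rxn = 724.8 × 11.4 = 8262.7 kJ/h
Sensible, feed 50.5→25 °C: -11669 kJ/h
Outlet flows (mol/h): A 875.2, B 875.2, C 724.8, H₂O 724.8
Sensible, products 25→100 °C: 37310 kJ/h
Q = ΔH = 33904 kJ/h = 9.4177 kW
Heat supplied = 565.06 kJ/min

Q_in = 565 kJ/min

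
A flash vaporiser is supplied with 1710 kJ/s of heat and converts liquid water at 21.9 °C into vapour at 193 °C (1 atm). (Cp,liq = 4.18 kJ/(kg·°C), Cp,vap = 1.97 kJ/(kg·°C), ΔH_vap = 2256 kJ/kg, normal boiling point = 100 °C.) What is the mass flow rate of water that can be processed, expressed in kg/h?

Δh = 4.18×(100−21.9) + 2256 + 1.97×(193−100) = 2765.7 kJ/kg
Q = 1710 kJ/s = 1710 kJ/s = 6.156e+06 kJ/h
ṁ = Q/Δh = 6.156e+06 / 2765.7 = 2225.9 kg/h

ṁ = 2230 kg/h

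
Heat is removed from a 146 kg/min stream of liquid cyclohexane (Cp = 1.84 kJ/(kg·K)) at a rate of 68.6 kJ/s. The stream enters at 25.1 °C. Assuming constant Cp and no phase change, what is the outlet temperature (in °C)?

Q = 68.6 kJ/s = 4116 kJ/min
ΔT = Q/(ṁ·Cp) = 4116/(146×1.84) = 15.322 K
T_out = 25.1 − 15.322 = 9.7784 °C

T_out = 9.78 °C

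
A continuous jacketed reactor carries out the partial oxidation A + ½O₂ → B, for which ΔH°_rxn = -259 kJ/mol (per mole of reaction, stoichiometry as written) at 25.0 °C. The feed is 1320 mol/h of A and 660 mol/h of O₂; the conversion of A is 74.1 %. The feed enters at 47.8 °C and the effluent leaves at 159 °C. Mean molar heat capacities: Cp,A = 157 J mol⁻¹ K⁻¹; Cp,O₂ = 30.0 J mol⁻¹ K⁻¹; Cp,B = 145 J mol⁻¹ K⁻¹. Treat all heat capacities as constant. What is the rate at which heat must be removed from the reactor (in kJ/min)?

Extent of reaction ξ = 0.741 × 1320 = 978.12 mol/h
Reaction term: ξ·ΔH°_rxn = 978.12 × -259 = -253330 kJ/h
Sensible, feed 47.8→25 °C: -5176.5 kJ/h
Outlet flows (mol/h): A 341.88, O₂ 170.94, B 978.12
Sensible, products 25→159 °C: 26885 kJ/h
Q = ΔH = -231630 kJ/h = -64.34 kW
Heat removed = 3860.4 kJ/min

Q_out = 3860 kJ/min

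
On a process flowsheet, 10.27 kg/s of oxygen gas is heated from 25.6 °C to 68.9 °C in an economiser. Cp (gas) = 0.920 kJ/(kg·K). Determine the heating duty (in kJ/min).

Q = ṁ·Cp·ΔT = 10.27 × 0.920 × (68.9 − 25.6) = 409.12 kJ/s
Heating duty = 24547 kJ/min

Q = 24500 kJ/min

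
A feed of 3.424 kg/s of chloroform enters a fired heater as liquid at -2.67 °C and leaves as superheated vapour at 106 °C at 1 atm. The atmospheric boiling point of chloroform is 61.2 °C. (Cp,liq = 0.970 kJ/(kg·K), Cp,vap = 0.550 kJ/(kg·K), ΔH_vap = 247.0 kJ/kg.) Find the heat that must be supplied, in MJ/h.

Q = 4110 MJ/h

liquid -2.67→61.2 °C: 61.954 kJ/kg
vaporisation at 61.2 °C: 247 kJ/kg
vapour 61.2→106 °C: 24.64 kJ/kg
Δh = 61.954 + 247 + 24.64 = 333.59 kJ/kg
Q = ṁ·Δh = 3.424 kg/s × 333.59 kJ/kg = 1142.2 kJ/s
|Q| = 1142.2 kW = 4112 MJ/h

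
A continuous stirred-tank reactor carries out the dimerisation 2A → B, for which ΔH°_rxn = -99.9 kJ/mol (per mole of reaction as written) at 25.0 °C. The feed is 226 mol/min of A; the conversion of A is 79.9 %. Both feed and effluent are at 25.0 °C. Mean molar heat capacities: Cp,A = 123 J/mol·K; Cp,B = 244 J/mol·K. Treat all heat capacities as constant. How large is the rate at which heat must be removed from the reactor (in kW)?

Extent of reaction ξ = 0.799 × 226 / 2 = 90.287 mol/min
Reaction term: ξ·ΔH°_rxn = 90.287 × -99.9 = -9019.7 kJ/min
Q = ΔH = -9019.7 kJ/min = -150.33 kW
Heat removed = 150.33 kW

Q_out = 150 kW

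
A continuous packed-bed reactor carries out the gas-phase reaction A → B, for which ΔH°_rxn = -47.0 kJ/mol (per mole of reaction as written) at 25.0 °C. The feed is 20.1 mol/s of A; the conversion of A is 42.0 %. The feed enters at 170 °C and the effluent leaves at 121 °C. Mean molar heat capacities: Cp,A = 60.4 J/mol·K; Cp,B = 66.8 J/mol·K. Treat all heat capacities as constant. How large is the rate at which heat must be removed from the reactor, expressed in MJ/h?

Extent of reaction ξ = 0.420 × 20.1 = 8.442 mol/s
Reaction term: ξ·ΔH°_rxn = 8.442 × -47.0 = -396.77 kJ/s
Sensible, feed 170→25 °C: -176.04 kJ/s
Outlet flows (mol/s): A 11.658, B 8.442
Sensible, products 25→121 °C: 121.73 kJ/s
Q = ΔH = -451.08 kJ/s = -451.08 kW
Heat removed = 1623.9 MJ/h

Q_out = 1620 MJ/h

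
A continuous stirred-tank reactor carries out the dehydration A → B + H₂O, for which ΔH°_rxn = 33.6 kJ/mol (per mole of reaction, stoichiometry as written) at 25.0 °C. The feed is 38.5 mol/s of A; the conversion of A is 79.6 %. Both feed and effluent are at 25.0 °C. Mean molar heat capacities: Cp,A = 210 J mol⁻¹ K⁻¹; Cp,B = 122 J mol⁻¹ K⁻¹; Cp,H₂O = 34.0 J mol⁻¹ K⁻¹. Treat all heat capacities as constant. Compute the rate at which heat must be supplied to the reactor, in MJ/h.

Q_in = 3710 MJ/h

Extent of reaction ξ = 0.796 × 38.5 = 30.646 mol/s
Reaction term: ξ·ΔH°_rxn = 30.646 × 33.6 = 1029.7 kJ/s
Q = ΔH = 1029.7 kJ/s = 1029.7 kW
Heat supplied = 3706.9 MJ/h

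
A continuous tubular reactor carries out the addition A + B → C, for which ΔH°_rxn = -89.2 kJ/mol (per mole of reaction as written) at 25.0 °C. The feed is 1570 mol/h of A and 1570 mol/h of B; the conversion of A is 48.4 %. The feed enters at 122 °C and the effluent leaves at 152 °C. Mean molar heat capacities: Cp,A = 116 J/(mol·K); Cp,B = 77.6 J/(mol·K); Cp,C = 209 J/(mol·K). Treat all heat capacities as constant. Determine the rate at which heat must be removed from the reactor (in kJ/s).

Q_out = 15.9 kJ/s

Extent of reaction ξ = 0.484 × 1570 = 759.88 mol/h
Reaction term: ξ·ΔH°_rxn = 759.88 × -89.2 = -67781 kJ/h
Sensible, feed 122→25 °C: -29483 kJ/h
Outlet flows (mol/h): A 810.12, B 810.12, C 759.88
Sensible, products 25→152 °C: 40088 kJ/h
Q = ΔH = -57177 kJ/h = -15.882 kW
Heat removed = 15.882 kJ/s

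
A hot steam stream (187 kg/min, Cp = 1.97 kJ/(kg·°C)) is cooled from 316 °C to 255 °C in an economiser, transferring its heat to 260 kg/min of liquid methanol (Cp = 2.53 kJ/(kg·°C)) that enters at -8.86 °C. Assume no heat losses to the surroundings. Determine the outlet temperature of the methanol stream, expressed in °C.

T_c,out = 25.3 °C

Heat released by hot stream: Q = 187 × 1.97 × (316 − 255) = 22472 kJ/min
Energy balance on cold side (adiabatic exchanger): Q = ṁ_c·Cp_c·(T_c,out − T_c,in)
T_c,out = -8.86 + 22472/(260 × 2.53) = 25.302 °C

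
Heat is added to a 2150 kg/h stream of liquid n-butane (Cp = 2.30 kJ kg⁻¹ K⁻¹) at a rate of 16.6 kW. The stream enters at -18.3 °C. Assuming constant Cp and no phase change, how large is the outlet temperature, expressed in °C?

T_out = -6.22 °C

Q = 16.6 kW = 59760 kJ/h
ΔT = Q/(ṁ·Cp) = 59760/(2150×2.30) = 12.085 K
T_out = -18.3 + 12.085 = -6.2151 °C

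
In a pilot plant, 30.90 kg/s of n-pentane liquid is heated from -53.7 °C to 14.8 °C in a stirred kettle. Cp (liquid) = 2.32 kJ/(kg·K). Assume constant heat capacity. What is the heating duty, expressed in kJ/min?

Q = ṁ·Cp·ΔT = 30.90 × 2.32 × (14.8 − -53.7) = 4910.6 kJ/s
Heating duty = 294640 kJ/min

Q = 295000 kJ/min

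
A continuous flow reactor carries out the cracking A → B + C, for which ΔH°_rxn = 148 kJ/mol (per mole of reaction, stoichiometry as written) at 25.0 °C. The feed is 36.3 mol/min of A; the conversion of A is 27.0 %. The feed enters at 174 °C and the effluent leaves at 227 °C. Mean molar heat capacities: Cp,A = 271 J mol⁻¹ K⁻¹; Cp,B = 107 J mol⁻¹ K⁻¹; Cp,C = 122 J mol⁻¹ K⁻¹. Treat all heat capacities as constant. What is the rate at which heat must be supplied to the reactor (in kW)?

Extent of reaction ξ = 0.270 × 36.3 = 9.801 mol/min
Reaction term: ξ·ΔH°_rxn = 9.801 × 148 = 1450.5 kJ/min
Sensible, feed 174→25 °C: -1465.8 kJ/min
Outlet flows (mol/min): A 26.499, B 9.801, C 9.801
Sensible, products 25→227 °C: 1904 kJ/min
Q = ΔH = 1888.8 kJ/min = 31.48 kW
Heat supplied = 31.48 kW

Q_in = 31.5 kW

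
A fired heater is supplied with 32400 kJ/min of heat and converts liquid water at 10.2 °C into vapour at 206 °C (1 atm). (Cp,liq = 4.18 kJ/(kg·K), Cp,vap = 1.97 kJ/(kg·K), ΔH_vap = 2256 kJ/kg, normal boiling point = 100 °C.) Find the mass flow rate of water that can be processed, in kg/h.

Δh = 4.18×(100−10.2) + 2256 + 1.97×(206−100) = 2840.2 kJ/kg
Q = 32400 kJ/min = 540 kJ/s = 1.944e+06 kJ/h
ṁ = Q/Δh = 1.944e+06 / 2840.2 = 684.46 kg/h

ṁ = 684 kg/h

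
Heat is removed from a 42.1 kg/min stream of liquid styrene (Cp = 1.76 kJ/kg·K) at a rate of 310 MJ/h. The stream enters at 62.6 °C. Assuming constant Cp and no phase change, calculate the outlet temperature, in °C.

T_out = -7.13 °C

Q = 310 MJ/h = 5166.7 kJ/min
ΔT = Q/(ṁ·Cp) = 5166.7/(42.1×1.76) = 69.729 K
T_out = 62.6 − 69.729 = -7.1294 °C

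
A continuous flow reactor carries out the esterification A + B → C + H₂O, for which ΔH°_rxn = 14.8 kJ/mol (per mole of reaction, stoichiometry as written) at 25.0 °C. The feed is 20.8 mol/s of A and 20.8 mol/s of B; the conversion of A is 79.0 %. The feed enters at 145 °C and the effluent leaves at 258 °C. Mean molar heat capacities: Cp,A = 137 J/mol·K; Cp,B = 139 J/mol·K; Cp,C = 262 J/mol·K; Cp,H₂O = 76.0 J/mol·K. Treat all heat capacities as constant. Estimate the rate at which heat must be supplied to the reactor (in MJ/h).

Extent of reaction ξ = 0.790 × 20.8 = 16.432 mol/s
Reaction term: ξ·ΔH°_rxn = 16.432 × 14.8 = 243.19 kJ/s
Sensible, feed 145→25 °C: -688.9 kJ/s
Outlet flows (mol/s): A 4.368, B 4.368, C 16.432, H₂O 16.432
Sensible, products 25→258 °C: 1575 kJ/s
Q = ΔH = 1129.3 kJ/s = 1129.3 kW
Heat supplied = 4065.4 MJ/h

Q_in = 4070 MJ/h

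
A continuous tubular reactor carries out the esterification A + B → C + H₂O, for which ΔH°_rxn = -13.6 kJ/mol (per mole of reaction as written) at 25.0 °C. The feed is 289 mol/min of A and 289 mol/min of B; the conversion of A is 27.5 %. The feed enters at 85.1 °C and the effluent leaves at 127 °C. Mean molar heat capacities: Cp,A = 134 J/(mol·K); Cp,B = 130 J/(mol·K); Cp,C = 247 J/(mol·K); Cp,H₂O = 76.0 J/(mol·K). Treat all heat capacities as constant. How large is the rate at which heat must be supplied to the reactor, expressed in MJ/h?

Q_in = 156 MJ/h

Extent of reaction ξ = 0.275 × 289 = 79.475 mol/min
Reaction term: ξ·ΔH°_rxn = 79.475 × -13.6 = -1080.9 kJ/min
Sensible, feed 85.1→25 °C: -4585.4 kJ/min
Outlet flows (mol/min): A 209.52, B 209.52, C 79.475, H₂O 79.475
Sensible, products 25→127 °C: 8260.5 kJ/min
Q = ΔH = 2594.2 kJ/min = 43.237 kW
Heat supplied = 155.65 MJ/h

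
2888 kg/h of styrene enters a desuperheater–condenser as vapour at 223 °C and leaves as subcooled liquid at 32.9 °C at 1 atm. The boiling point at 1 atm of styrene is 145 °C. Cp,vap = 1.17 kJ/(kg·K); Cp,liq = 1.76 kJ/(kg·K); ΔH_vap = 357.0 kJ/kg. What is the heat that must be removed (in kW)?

vapour 223→145 °C: -91.26 kJ/kg
condensation at 145 °C: -357 kJ/kg
liquid 145→32.9 °C: -197.3 kJ/kg
Δh = -91.26 + -357 + -197.3 = -645.56 kJ/kg
Q = ṁ·Δh = 2888 kg/h × -645.56 kJ/kg = -1.8644e+06 kJ/h
|Q| = 517.88 kW

Q_c = 518 kW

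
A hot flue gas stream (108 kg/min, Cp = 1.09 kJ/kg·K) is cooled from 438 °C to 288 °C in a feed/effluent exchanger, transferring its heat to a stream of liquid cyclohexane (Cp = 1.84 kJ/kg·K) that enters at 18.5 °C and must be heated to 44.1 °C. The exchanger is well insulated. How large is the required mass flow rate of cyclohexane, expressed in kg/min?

ṁ_c = 375 kg/min

Heat released by hot stream: Q = 108 × 1.09 × (438 − 288) = 17658 kJ/min
Energy balance on cold side (adiabatic exchanger): Q = ṁ_c·Cp_c·(T_c,out − T_c,in)
ṁ_c = 17658 / [1.84 × (44.1 − 18.5)] = 374.87 kg/min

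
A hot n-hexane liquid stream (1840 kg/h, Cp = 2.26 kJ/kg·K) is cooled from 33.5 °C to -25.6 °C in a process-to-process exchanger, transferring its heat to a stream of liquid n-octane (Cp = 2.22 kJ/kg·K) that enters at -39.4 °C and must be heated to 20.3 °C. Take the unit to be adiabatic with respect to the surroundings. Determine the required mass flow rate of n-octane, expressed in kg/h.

Heat released by hot stream: Q = 1840 × 2.26 × (33.5 − -25.6) = 245760 kJ/h
Energy balance on cold side (adiabatic exchanger): Q = ṁ_c·Cp_c·(T_c,out − T_c,in)
ṁ_c = 245760 / [2.22 × (20.3 − -39.4)] = 1854.3 kg/h

ṁ_c = 1850 kg/h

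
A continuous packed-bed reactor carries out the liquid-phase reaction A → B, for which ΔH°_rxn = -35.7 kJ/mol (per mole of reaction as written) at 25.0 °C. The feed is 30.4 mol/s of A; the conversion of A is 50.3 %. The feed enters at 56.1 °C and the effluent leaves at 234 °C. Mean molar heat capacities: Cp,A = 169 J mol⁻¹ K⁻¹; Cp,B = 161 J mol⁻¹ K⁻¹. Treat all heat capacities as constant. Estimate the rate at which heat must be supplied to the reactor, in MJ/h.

Extent of reaction ξ = 0.503 × 30.4 = 15.291 mol/s
Reaction term: ξ·ΔH°_rxn = 15.291 × -35.7 = -545.9 kJ/s
Sensible, feed 56.1→25 °C: -159.78 kJ/s
Outlet flows (mol/s): A 15.109, B 15.291
Sensible, products 25→234 °C: 1048.2 kJ/s
Q = ΔH = 342.52 kJ/s = 342.52 kW
Heat supplied = 1233.1 MJ/h

Q_in = 1230 MJ/h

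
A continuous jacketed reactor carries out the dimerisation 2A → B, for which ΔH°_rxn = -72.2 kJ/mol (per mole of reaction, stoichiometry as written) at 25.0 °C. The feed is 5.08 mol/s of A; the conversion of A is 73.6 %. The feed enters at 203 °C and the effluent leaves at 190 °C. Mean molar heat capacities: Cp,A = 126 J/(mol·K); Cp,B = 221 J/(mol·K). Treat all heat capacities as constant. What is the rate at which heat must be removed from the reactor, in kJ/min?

Extent of reaction ξ = 0.736 × 5.08 / 2 = 1.8694 mol/s
Reaction term: ξ·ΔH°_rxn = 1.8694 × -72.2 = -134.97 kJ/s
Sensible, feed 203→25 °C: -113.93 kJ/s
Outlet flows (mol/s): A 1.3411, B 1.8694
Sensible, products 25→190 °C: 96.051 kJ/s
Q = ΔH = -152.86 kJ/s = -152.86 kW
Heat removed = 9171.4 kJ/min

Q_out = 9170 kJ/min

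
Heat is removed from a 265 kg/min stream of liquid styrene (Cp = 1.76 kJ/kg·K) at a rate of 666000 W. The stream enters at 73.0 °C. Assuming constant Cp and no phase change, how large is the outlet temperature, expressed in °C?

Q = 666000 W = 39960 kJ/min
ΔT = Q/(ṁ·Cp) = 39960/(265×1.76) = 85.678 K
T_out = 73.0 − 85.678 = -12.678 °C

T_out = -12.7 °C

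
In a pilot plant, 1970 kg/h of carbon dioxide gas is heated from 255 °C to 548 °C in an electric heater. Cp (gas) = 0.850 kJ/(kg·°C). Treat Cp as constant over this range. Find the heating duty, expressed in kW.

Q = ṁ·Cp·ΔT = 1970 × 0.850 × (548 − 255) = 490630 kJ/h
Converting: 490630 / 3600 s = 136.29 kW

Q = 136 kW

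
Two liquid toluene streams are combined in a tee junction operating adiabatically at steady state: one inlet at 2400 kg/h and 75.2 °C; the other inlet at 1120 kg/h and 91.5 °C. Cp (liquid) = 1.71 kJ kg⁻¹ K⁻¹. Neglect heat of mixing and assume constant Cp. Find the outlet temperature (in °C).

T_out = 80.4 °C

No heat crosses the boundary, so H_out = H_in.
T_out = Σ ṁᵢCp,ᵢTᵢ / Σ ṁᵢCp,ᵢ
      = 483860 / 6019.2 = 80.386 °C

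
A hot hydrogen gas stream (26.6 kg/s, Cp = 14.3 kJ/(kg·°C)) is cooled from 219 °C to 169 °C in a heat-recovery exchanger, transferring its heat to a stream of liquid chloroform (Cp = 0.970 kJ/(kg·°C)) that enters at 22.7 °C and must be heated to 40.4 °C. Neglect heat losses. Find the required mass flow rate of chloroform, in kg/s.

Heat released by hot stream: Q = 26.6 × 14.3 × (219 − 169) = 19019 kJ/s
Energy balance on cold side (adiabatic exchanger): Q = ṁ_c·Cp_c·(T_c,out − T_c,in)
ṁ_c = 19019 / [0.970 × (40.4 − 22.7)] = 1107.8 kg/s

ṁ_c = 1110 kg/s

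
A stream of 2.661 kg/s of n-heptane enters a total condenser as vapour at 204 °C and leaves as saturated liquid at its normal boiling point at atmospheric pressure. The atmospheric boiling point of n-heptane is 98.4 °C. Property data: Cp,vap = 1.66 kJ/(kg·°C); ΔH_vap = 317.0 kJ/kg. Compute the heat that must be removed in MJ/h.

vapour 204→98.4 °C: -175.3 kJ/kg
condensation at 98.4 °C: -317 kJ/kg
Δh = -175.3 + -317 = -492.3 kJ/kg
Q = ṁ·Δh = 2.661 kg/s × -492.3 kJ/kg = -1310 kJ/s
|Q| = 1310 kW = 4716 MJ/h

Q_c = 4720 MJ/h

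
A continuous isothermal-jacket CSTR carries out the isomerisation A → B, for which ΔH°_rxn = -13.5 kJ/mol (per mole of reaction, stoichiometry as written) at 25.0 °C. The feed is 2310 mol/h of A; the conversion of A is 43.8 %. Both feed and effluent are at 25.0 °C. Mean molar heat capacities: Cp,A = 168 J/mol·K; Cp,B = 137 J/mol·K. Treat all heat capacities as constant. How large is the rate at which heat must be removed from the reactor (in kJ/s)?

Q_out = 3.79 kJ/s

Extent of reaction ξ = 0.438 × 2310 = 1011.8 mol/h
Reaction term: ξ·ΔH°_rxn = 1011.8 × -13.5 = -13659 kJ/h
Q = ΔH = -13659 kJ/h = -3.7942 kW
Heat removed = 3.7942 kJ/s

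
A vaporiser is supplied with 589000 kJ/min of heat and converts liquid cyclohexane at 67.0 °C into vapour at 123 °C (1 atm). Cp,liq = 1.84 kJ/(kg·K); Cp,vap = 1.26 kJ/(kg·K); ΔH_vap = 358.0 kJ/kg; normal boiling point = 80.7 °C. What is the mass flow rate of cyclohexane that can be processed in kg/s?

Δh = 1.84×(80.7−67.0) + 358.0 + 1.26×(123−80.7) = 436.51 kJ/kg
Q = 589000 kJ/min = 9816.7 kJ/s = 9816.7 kJ/s
ṁ = Q/Δh = 9816.7 / 436.51 = 22.489 kg/s

ṁ = 22.5 kg/s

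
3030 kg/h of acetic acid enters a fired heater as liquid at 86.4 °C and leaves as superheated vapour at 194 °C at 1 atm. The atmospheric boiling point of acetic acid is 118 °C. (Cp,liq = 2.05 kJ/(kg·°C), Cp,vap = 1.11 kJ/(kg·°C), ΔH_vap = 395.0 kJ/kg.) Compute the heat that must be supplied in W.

Q = 458000 W

liquid 86.4→118 °C: 64.78 kJ/kg
vaporisation at 118 °C: 395 kJ/kg
vapour 118→194 °C: 84.36 kJ/kg
Δh = 64.78 + 395 + 84.36 = 544.14 kJ/kg
Q = ṁ·Δh = 3030 kg/h × 544.14 kJ/kg = 1.6487e+06 kJ/h
|Q| = 457.98 kW = 457980 W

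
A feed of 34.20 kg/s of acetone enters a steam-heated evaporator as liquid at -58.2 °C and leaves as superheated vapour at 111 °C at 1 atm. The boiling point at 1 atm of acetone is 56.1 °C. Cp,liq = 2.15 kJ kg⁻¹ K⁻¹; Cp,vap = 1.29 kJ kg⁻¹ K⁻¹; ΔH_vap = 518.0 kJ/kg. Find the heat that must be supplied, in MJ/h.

Q = 103000 MJ/h

liquid -58.2→56.1 °C: 245.75 kJ/kg
vaporisation at 56.1 °C: 518 kJ/kg
vapour 56.1→111 °C: 70.821 kJ/kg
Δh = 245.75 + 518 + 70.821 = 834.57 kJ/kg
Q = ṁ·Δh = 34.20 kg/s × 834.57 kJ/kg = 28542 kJ/s
|Q| = 28542 kW = 102750 MJ/h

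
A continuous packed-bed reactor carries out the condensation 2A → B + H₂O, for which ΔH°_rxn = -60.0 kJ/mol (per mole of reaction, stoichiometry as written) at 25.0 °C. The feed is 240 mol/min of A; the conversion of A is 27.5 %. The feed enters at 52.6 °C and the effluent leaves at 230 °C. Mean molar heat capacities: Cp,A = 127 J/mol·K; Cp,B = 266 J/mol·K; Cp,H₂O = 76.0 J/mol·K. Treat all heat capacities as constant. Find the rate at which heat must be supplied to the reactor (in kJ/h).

Extent of reaction ξ = 0.275 × 240 / 2 = 33 mol/min
Reaction term: ξ·ΔH°_rxn = 33 × -60.0 = -1980 kJ/min
Sensible, feed 52.6→25 °C: -841.25 kJ/min
Outlet flows (mol/min): A 174, B 33, H₂O 33
Sensible, products 25→230 °C: 6843.7 kJ/min
Q = ΔH = 4022.5 kJ/min = 67.041 kW
Heat supplied = 241350 kJ/h

Q_in = 241000 kJ/h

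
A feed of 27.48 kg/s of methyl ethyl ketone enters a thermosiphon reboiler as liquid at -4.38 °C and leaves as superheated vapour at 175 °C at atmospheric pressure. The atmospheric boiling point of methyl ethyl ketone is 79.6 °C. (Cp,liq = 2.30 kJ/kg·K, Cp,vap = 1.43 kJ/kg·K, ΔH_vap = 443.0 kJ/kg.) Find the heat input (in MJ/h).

liquid -4.38→79.6 °C: 193.15 kJ/kg
vaporisation at 79.6 °C: 443 kJ/kg
vapour 79.6→175 °C: 136.42 kJ/kg
Δh = 193.15 + 443 + 136.42 = 772.58 kJ/kg
Q = ṁ·Δh = 27.48 kg/s × 772.58 kJ/kg = 21230 kJ/s
|Q| = 21230 kW = 76429 MJ/h

Q = 76400 MJ/h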